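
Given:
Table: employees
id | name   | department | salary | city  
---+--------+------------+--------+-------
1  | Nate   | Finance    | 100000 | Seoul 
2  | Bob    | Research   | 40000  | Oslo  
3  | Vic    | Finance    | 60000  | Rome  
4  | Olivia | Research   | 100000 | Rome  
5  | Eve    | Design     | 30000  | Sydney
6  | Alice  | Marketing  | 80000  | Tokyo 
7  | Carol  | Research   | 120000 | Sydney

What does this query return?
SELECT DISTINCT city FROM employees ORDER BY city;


All 'city' values (row order): Seoul, Oslo, Rome, Rome, Sydney, Tokyo, Sydney
Removing duplicates leaves 5 unique value(s).

5 values:
Oslo
Rome
Seoul
Sydney
Tokyo


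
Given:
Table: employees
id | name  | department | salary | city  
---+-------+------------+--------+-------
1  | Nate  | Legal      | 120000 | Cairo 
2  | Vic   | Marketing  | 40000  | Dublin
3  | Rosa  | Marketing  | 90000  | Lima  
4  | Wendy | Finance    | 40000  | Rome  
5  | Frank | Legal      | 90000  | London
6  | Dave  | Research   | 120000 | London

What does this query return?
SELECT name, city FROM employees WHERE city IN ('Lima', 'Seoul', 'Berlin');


Filtering: city IN ('Lima', 'Seoul', 'Berlin')
Matching: 1 rows

1 rows:
Rosa, Lima


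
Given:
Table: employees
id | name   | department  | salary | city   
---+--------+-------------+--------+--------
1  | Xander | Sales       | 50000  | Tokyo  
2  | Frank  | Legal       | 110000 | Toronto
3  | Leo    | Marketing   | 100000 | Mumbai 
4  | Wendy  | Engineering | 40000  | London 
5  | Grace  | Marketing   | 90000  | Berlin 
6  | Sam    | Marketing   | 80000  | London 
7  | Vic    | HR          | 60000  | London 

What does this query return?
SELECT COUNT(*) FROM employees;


COUNT(*) counts all rows

7


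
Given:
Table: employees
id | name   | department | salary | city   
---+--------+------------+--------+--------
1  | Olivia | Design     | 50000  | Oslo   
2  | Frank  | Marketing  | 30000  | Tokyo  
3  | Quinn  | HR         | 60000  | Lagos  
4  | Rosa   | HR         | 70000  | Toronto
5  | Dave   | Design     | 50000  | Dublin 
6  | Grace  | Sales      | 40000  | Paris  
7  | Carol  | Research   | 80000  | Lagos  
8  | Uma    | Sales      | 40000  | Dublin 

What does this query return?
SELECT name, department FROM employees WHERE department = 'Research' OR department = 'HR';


Filtering: department = 'Research' OR 'HR'
Matching: 3 rows

3 rows:
Quinn, HR
Rosa, HR
Carol, Research


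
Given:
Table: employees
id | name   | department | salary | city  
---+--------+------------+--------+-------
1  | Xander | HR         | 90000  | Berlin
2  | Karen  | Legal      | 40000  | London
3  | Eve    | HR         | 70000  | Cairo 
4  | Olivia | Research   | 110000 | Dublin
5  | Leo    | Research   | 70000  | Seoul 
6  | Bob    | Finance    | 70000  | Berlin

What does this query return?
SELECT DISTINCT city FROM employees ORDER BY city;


All 'city' values (row order): Berlin, London, Cairo, Dublin, Seoul, Berlin
Removing duplicates leaves 5 unique value(s).

5 values:
Berlin
Cairo
Dublin
London
Seoul


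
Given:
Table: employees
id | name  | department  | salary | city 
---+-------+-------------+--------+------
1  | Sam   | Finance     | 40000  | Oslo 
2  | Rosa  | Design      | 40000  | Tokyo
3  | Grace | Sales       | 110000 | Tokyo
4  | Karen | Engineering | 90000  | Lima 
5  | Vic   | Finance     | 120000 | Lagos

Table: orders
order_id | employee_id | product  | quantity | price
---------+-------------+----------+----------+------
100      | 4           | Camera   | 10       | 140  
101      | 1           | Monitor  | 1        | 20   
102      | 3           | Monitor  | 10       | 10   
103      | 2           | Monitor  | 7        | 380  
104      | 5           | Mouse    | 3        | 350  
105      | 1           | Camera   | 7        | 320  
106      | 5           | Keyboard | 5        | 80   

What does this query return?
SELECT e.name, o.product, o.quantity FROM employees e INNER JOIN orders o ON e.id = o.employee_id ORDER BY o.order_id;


Joining employees.id = orders.employee_id:
  employee Karen (id=4) -> order Camera
  employee Sam (id=1) -> order Monitor
  employee Grace (id=3) -> order Monitor
  employee Rosa (id=2) -> order Monitor
  employee Vic (id=5) -> order Mouse
  employee Sam (id=1) -> order Camera
  employee Vic (id=5) -> order Keyboard


7 rows:
Karen, Camera, 10
Sam, Monitor, 1
Grace, Monitor, 10
Rosa, Monitor, 7
Vic, Mouse, 3
Sam, Camera, 7
Vic, Keyboard, 5


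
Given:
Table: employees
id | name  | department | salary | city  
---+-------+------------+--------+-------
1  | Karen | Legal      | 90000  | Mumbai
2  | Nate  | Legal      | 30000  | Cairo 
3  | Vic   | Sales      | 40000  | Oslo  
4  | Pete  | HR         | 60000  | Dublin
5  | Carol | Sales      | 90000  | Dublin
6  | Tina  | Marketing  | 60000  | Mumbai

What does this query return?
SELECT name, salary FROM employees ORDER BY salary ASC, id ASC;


Sorting by salary ASC, then id ASC for ties

6 rows:
Nate, 30000
Vic, 40000
Pete, 60000
Tina, 60000
Karen, 90000
Carol, 90000


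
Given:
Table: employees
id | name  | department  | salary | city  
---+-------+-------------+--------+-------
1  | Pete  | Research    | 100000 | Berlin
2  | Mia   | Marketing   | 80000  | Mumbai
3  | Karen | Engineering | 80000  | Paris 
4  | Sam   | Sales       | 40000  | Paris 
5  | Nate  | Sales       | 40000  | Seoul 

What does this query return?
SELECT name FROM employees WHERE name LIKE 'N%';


LIKE 'N%' matches names starting with 'N'
Matching: 1

1 rows:
Nate


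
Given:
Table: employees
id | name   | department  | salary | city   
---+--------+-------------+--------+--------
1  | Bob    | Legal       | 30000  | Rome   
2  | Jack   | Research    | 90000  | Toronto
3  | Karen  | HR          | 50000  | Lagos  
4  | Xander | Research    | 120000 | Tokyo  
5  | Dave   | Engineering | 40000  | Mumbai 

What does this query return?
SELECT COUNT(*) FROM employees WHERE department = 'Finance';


Counting rows where department = 'Finance'


0


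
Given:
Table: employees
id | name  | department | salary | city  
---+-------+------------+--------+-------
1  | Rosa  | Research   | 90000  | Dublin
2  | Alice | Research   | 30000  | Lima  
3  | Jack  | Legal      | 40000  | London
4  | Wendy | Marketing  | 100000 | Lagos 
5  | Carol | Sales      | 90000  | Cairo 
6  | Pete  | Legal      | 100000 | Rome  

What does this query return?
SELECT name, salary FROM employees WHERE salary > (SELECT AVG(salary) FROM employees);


Subquery: AVG(salary) = 75000.0
Filtering: salary > 75000.0
  Rosa (90000) -> MATCH
  Wendy (100000) -> MATCH
  Carol (90000) -> MATCH
  Pete (100000) -> MATCH


4 rows:
Rosa, 90000
Wendy, 100000
Carol, 90000
Pete, 100000


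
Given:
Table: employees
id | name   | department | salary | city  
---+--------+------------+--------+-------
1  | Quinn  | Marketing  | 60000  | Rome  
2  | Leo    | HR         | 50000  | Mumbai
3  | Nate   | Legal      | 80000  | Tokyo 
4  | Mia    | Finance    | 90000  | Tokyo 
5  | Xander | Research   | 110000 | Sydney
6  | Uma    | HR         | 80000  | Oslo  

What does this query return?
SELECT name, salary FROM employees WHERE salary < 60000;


Filtering: salary < 60000
Matching: 1 rows

1 rows:
Leo, 50000


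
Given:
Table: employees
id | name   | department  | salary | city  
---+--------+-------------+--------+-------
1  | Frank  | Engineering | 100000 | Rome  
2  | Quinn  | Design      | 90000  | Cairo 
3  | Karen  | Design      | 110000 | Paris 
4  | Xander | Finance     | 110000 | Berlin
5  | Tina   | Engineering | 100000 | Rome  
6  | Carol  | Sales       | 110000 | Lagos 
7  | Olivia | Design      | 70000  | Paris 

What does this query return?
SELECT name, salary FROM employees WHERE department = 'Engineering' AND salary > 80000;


Filtering: department = 'Engineering' AND salary > 80000
Matching: 2 rows

2 rows:
Frank, 100000
Tina, 100000


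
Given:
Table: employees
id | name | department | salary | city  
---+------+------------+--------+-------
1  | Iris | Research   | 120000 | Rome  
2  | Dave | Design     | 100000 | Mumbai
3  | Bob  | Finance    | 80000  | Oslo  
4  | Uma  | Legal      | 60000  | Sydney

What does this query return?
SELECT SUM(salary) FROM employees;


SUM(salary) = 120000 + 100000 + 80000 + 60000 = 360000

360000


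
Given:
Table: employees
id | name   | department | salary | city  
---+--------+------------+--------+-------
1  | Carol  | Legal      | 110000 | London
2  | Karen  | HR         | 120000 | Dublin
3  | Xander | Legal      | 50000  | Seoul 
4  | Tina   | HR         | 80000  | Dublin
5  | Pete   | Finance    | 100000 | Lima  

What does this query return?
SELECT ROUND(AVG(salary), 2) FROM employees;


SUM(salary) = 460000
COUNT = 5
ROUND(AVG, 2) = ROUND(460000 / 5, 2) = 92000.0

92000.0


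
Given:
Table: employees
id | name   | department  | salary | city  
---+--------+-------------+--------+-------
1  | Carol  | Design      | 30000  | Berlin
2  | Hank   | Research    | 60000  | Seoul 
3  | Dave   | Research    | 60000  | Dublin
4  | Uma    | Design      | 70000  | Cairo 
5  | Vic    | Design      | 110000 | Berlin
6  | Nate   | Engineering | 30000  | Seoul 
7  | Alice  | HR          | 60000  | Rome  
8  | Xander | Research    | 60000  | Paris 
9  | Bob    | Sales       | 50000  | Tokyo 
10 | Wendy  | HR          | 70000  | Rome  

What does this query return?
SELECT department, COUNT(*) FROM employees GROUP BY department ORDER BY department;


Assigning each row to its department group:
  Carol -> Design
  Hank -> Research
  Dave -> Research
  Uma -> Design
  Vic -> Design
  Nate -> Engineering
  Alice -> HR
  Xander -> Research
  Bob -> Sales
  Wendy -> HR


5 groups:
Design, 3
Engineering, 1
HR, 2
Research, 3
Sales, 1


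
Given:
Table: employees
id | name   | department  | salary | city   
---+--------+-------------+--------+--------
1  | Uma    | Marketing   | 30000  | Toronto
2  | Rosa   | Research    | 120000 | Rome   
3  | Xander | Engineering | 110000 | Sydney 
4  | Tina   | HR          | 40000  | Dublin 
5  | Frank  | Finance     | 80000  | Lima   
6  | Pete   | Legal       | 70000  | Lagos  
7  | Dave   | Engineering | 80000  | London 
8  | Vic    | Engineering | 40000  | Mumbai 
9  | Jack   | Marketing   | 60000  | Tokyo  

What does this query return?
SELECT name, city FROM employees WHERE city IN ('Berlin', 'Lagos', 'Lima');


Filtering: city IN ('Berlin', 'Lagos', 'Lima')
Matching: 2 rows

2 rows:
Frank, Lima
Pete, Lagos


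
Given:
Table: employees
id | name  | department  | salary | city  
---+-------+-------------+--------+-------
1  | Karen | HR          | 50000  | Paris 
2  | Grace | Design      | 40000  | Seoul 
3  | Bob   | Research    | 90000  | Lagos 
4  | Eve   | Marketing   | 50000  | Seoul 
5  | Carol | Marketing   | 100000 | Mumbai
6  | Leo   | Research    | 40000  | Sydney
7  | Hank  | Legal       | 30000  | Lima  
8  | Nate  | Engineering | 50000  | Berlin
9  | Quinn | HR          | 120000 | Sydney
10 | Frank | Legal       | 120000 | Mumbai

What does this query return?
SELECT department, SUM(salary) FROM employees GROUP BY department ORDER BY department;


Summing salary within each department:
  Design: 40000 = 40000
  Engineering: 50000 = 50000
  HR: 50000 + 120000 = 170000
  Legal: 30000 + 120000 = 150000
  Marketing: 50000 + 100000 = 150000
  Research: 90000 + 40000 = 130000


6 groups:
Design, 40000
Engineering, 50000
HR, 170000
Legal, 150000
Marketing, 150000
Research, 130000


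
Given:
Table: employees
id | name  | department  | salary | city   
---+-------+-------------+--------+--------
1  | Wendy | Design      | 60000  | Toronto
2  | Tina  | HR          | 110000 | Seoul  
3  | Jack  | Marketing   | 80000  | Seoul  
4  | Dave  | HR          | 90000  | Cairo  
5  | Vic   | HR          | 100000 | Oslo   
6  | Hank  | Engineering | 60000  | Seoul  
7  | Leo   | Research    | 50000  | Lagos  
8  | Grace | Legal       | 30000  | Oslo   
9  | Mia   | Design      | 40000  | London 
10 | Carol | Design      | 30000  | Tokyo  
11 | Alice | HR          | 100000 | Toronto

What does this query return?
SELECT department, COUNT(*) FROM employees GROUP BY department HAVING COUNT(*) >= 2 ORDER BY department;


Groups with count >= 2:
  Design: 3 -> PASS
  HR: 4 -> PASS
  Engineering: 1 -> filtered out
  Legal: 1 -> filtered out
  Marketing: 1 -> filtered out
  Research: 1 -> filtered out


2 groups:
Design, 3
HR, 4


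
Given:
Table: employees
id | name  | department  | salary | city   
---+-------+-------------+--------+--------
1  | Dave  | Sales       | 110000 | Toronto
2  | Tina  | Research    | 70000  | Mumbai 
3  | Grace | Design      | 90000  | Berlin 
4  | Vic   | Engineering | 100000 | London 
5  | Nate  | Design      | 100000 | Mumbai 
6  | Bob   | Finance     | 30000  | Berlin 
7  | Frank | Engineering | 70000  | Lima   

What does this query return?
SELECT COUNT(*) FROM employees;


COUNT(*) counts all rows

7


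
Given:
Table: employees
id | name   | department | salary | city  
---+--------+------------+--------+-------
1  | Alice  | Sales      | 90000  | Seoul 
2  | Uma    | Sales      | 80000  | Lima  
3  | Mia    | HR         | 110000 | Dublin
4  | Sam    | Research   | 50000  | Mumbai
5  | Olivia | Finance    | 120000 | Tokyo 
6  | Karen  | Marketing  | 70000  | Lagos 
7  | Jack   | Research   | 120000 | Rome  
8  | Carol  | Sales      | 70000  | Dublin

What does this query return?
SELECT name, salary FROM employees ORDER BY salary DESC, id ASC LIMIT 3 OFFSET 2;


Sort by salary DESC (id ASC tiebreak), then skip 2 and take 3
Rows 3 through 5

3 rows:
Mia, 110000
Alice, 90000
Uma, 80000


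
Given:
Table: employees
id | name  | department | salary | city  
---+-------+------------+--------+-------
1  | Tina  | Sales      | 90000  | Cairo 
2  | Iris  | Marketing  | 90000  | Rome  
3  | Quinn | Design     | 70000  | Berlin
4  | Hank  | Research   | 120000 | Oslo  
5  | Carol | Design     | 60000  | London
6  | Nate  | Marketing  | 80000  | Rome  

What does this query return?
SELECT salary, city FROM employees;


Projecting columns: salary, city

6 rows:
90000, Cairo
90000, Rome
70000, Berlin
120000, Oslo
60000, London
80000, Rome


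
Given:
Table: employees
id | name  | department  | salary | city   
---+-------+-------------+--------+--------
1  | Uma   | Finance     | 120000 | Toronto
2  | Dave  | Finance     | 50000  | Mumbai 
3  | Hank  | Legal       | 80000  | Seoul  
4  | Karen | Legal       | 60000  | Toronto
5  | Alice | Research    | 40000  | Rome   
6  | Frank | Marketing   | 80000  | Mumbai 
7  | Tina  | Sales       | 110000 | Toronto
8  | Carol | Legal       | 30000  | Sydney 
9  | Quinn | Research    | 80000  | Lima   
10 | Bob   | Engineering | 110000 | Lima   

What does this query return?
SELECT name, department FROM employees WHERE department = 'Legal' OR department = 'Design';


Filtering: department = 'Legal' OR 'Design'
Matching: 3 rows

3 rows:
Hank, Legal
Karen, Legal
Carol, Legal


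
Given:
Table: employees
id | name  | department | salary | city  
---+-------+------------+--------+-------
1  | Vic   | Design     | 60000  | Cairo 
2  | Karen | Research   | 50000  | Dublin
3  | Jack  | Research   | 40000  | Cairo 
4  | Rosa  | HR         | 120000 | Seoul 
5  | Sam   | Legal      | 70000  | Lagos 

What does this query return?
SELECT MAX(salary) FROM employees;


Salaries: 60000, 50000, 40000, 120000, 70000
MAX = 120000

120000


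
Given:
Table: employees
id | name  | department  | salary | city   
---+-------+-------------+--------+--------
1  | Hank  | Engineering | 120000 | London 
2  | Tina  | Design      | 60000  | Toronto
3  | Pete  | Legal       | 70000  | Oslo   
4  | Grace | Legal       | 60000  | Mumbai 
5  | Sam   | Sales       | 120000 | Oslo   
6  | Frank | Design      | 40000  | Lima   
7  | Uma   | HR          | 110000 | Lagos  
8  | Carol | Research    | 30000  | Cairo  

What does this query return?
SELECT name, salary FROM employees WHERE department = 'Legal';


Filtering: department = 'Legal'
Matching rows: 2

2 rows:
Pete, 70000
Grace, 60000


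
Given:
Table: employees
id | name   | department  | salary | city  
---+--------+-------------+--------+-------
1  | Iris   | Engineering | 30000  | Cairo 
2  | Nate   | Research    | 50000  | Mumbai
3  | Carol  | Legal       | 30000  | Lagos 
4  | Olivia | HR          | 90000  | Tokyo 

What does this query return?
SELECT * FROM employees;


SELECT * returns all 4 rows with all columns

4 rows:
1, Iris, Engineering, 30000, Cairo
2, Nate, Research, 50000, Mumbai
3, Carol, Legal, 30000, Lagos
4, Olivia, HR, 90000, Tokyo


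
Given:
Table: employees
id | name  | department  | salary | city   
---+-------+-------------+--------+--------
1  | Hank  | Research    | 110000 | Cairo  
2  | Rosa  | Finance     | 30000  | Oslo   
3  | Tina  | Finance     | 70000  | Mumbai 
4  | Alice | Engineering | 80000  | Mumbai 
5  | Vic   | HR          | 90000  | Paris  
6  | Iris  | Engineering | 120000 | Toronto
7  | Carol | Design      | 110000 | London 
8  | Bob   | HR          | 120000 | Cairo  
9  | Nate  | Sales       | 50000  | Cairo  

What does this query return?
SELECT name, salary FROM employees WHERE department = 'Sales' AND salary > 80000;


Filtering: department = 'Sales' AND salary > 80000
Matching: 0 rows

Empty result set (0 rows)


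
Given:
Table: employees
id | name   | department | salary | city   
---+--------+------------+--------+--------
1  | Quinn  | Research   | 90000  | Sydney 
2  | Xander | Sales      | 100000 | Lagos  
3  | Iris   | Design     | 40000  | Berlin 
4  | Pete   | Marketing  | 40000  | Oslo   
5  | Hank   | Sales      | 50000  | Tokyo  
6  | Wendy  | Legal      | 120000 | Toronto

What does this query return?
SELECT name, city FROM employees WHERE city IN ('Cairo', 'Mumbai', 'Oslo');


Filtering: city IN ('Cairo', 'Mumbai', 'Oslo')
Matching: 1 rows

1 rows:
Pete, Oslo


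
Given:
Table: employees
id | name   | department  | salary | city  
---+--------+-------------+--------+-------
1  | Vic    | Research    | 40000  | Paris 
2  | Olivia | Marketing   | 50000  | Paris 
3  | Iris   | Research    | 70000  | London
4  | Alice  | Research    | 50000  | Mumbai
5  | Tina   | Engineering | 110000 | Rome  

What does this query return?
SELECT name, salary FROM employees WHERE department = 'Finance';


Filtering: department = 'Finance'
Matching rows: 0

Empty result set (0 rows)


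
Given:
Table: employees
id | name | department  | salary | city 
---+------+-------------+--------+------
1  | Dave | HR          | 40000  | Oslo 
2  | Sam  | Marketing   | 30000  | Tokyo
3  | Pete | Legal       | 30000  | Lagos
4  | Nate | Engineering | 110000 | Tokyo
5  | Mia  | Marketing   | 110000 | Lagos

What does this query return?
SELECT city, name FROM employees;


Projecting columns: city, name

5 rows:
Oslo, Dave
Tokyo, Sam
Lagos, Pete
Tokyo, Nate
Lagos, Mia


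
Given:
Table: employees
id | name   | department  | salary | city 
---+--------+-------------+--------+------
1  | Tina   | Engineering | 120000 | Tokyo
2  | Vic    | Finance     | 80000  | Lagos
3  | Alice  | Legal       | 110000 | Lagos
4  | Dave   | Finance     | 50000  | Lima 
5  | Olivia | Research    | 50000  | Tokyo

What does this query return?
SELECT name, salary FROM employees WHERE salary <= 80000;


Filtering: salary <= 80000
Matching: 3 rows

3 rows:
Vic, 80000
Dave, 50000
Olivia, 50000


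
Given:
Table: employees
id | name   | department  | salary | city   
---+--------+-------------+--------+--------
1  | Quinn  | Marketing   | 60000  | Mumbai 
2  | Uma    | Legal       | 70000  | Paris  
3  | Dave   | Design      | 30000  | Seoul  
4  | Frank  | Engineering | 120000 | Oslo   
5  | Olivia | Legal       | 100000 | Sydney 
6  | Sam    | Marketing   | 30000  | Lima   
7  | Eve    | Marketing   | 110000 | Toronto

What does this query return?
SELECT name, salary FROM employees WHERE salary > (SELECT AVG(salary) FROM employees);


Subquery: AVG(salary) = 74285.71
Filtering: salary > 74285.71
  Frank (120000) -> MATCH
  Olivia (100000) -> MATCH
  Eve (110000) -> MATCH


3 rows:
Frank, 120000
Olivia, 100000
Eve, 110000


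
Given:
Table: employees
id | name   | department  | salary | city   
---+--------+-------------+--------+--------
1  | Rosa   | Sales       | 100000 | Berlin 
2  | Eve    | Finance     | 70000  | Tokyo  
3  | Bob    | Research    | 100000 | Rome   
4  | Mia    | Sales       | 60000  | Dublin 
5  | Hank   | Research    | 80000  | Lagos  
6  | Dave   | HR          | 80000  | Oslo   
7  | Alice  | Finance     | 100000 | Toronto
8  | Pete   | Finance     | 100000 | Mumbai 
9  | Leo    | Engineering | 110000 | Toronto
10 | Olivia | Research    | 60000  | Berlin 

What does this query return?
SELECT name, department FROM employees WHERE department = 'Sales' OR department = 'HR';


Filtering: department = 'Sales' OR 'HR'
Matching: 3 rows

3 rows:
Rosa, Sales
Mia, Sales
Dave, HR


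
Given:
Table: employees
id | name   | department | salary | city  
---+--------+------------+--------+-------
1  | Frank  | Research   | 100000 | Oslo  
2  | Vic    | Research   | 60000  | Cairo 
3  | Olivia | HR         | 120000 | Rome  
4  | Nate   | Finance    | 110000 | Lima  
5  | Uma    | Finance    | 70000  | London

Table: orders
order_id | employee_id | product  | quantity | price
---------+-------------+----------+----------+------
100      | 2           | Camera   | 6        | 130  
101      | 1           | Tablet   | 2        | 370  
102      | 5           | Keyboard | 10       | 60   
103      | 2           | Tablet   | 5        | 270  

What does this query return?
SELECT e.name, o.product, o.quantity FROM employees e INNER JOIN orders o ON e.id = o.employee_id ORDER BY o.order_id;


Joining employees.id = orders.employee_id:
  employee Vic (id=2) -> order Camera
  employee Frank (id=1) -> order Tablet
  employee Uma (id=5) -> order Keyboard
  employee Vic (id=2) -> order Tablet


4 rows:
Vic, Camera, 6
Frank, Tablet, 2
Uma, Keyboard, 10
Vic, Tablet, 5


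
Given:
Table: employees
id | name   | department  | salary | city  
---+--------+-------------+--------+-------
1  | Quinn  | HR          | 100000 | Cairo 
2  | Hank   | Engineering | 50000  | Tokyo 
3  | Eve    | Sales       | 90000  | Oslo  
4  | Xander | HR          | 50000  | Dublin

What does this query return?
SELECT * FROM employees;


SELECT * returns all 4 rows with all columns

4 rows:
1, Quinn, HR, 100000, Cairo
2, Hank, Engineering, 50000, Tokyo
3, Eve, Sales, 90000, Oslo
4, Xander, HR, 50000, Dublin


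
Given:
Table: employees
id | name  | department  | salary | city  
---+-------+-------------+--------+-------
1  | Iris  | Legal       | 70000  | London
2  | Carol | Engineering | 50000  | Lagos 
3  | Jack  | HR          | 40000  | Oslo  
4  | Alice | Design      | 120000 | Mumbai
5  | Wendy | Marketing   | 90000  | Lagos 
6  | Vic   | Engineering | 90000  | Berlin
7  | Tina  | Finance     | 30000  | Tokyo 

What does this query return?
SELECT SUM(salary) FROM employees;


SUM(salary) = 70000 + 50000 + 40000 + 120000 + 90000 + 90000 + 30000 = 490000

490000


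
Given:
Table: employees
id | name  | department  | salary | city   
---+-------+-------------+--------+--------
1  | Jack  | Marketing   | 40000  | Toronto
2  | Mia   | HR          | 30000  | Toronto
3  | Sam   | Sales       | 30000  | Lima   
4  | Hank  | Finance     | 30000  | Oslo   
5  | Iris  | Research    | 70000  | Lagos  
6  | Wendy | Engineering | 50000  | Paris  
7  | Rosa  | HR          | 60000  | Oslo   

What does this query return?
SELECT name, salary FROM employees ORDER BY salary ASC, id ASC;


Sorting by salary ASC, then id ASC for ties

7 rows:
Mia, 30000
Sam, 30000
Hank, 30000
Jack, 40000
Wendy, 50000
Rosa, 60000
Iris, 70000


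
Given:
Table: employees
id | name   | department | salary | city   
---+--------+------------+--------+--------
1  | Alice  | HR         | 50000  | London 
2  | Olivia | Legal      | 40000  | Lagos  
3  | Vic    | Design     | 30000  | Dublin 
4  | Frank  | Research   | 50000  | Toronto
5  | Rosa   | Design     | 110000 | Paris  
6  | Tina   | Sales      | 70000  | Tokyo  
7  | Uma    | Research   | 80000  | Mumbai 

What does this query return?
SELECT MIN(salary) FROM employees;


Salaries: 50000, 40000, 30000, 50000, 110000, 70000, 80000
MIN = 30000

30000


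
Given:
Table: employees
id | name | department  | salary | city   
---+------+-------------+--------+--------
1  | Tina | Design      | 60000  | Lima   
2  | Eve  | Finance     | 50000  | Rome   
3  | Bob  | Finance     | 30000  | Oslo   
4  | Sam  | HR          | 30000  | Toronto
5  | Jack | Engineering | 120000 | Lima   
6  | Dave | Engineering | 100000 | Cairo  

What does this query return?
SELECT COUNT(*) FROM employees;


COUNT(*) counts all rows

6


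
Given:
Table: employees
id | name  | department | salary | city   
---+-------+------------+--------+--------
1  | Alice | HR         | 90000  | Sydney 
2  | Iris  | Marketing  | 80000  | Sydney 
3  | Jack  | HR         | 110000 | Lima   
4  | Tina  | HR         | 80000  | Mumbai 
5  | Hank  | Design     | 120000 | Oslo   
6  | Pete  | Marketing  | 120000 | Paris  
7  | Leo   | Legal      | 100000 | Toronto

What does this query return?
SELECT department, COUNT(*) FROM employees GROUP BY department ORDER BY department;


Assigning each row to its department group:
  Alice -> HR
  Iris -> Marketing
  Jack -> HR
  Tina -> HR
  Hank -> Design
  Pete -> Marketing
  Leo -> Legal


4 groups:
Design, 1
HR, 3
Legal, 1
Marketing, 2


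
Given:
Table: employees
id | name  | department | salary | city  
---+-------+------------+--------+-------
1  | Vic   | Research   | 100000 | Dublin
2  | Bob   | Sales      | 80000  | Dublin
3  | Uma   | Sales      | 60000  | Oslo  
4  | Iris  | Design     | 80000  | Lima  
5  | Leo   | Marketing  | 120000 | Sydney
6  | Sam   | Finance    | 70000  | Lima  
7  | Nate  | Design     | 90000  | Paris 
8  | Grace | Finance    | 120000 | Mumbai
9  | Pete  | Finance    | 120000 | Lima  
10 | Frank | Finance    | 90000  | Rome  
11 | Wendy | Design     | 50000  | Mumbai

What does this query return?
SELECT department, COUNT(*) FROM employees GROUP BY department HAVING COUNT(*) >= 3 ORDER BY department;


Groups with count >= 3:
  Design: 3 -> PASS
  Finance: 4 -> PASS
  Marketing: 1 -> filtered out
  Research: 1 -> filtered out
  Sales: 2 -> filtered out


2 groups:
Design, 3
Finance, 4


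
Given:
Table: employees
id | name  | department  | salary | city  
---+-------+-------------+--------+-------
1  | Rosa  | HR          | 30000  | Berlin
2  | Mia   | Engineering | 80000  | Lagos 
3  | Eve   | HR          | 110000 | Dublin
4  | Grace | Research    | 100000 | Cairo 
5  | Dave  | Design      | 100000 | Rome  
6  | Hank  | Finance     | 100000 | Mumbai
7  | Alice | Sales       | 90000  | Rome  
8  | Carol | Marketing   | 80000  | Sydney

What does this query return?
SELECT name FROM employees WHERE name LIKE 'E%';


LIKE 'E%' matches names starting with 'E'
Matching: 1

1 rows:
Eve


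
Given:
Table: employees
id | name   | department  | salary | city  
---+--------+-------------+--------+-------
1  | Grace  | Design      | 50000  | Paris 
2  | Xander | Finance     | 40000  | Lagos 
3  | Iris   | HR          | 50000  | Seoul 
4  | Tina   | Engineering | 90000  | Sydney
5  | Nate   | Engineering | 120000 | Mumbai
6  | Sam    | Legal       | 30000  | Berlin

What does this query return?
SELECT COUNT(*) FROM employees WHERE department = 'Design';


Counting rows where department = 'Design'
  Grace -> MATCH


1


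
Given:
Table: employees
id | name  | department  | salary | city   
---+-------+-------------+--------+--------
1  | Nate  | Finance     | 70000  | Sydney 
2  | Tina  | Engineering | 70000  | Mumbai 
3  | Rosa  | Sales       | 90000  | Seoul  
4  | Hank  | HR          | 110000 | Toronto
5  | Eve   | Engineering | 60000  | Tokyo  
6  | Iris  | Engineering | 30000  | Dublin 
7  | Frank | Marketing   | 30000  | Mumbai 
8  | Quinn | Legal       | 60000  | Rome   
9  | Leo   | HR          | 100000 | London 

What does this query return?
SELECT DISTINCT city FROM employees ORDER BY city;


All 'city' values (row order): Sydney, Mumbai, Seoul, Toronto, Tokyo, Dublin, Mumbai, Rome, London
Removing duplicates leaves 8 unique value(s).

8 values:
Dublin
London
Mumbai
Rome
Seoul
Sydney
Tokyo
Toronto


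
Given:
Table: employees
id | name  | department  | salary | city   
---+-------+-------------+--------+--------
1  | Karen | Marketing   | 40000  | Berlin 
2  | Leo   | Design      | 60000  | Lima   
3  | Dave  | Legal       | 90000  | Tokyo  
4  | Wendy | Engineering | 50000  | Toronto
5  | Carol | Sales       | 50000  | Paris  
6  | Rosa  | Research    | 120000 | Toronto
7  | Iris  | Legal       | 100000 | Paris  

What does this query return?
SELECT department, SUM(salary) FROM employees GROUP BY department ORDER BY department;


Summing salary within each department:
  Design: 60000 = 60000
  Engineering: 50000 = 50000
  Legal: 90000 + 100000 = 190000
  Marketing: 40000 = 40000
  Research: 120000 = 120000
  Sales: 50000 = 50000


6 groups:
Design, 60000
Engineering, 50000
Legal, 190000
Marketing, 40000
Research, 120000
Sales, 50000


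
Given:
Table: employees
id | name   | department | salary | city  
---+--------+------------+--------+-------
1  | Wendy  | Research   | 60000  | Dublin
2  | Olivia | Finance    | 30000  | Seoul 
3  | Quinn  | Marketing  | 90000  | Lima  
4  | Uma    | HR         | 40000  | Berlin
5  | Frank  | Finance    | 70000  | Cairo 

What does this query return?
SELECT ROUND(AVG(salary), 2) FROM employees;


SUM(salary) = 290000
COUNT = 5
ROUND(AVG, 2) = ROUND(290000 / 5, 2) = 58000.0

58000.0


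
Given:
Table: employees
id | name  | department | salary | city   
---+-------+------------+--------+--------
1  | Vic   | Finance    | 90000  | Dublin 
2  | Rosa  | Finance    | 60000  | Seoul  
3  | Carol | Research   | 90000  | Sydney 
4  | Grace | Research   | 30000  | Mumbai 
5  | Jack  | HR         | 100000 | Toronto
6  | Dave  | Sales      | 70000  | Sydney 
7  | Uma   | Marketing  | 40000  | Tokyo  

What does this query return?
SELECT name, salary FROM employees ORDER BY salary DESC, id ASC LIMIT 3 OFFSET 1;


Sort by salary DESC (id ASC tiebreak), then skip 1 and take 3
Rows 2 through 4

3 rows:
Vic, 90000
Carol, 90000
Dave, 70000


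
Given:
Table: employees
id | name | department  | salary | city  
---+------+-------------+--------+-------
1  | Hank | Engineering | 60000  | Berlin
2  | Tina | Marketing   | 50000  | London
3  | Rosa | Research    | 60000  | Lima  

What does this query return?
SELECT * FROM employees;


SELECT * returns all 3 rows with all columns

3 rows:
1, Hank, Engineering, 60000, Berlin
2, Tina, Marketing, 50000, London
3, Rosa, Research, 60000, Lima


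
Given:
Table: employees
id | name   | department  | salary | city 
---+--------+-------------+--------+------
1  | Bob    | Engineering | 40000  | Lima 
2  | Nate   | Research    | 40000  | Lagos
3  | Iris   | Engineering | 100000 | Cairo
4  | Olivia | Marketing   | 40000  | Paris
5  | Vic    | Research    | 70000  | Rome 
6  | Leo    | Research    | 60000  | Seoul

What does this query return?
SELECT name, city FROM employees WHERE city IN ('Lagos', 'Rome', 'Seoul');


Filtering: city IN ('Lagos', 'Rome', 'Seoul')
Matching: 3 rows

3 rows:
Nate, Lagos
Vic, Rome
Leo, Seoul


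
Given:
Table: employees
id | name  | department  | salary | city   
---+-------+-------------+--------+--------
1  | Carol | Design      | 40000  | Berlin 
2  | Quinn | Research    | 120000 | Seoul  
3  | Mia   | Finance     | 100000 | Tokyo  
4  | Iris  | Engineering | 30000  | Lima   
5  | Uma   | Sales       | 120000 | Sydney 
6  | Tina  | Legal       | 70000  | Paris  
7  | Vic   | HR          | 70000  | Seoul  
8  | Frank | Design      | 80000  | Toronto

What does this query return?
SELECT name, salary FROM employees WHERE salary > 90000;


Filtering: salary > 90000
Matching: 3 rows

3 rows:
Quinn, 120000
Mia, 100000
Uma, 120000


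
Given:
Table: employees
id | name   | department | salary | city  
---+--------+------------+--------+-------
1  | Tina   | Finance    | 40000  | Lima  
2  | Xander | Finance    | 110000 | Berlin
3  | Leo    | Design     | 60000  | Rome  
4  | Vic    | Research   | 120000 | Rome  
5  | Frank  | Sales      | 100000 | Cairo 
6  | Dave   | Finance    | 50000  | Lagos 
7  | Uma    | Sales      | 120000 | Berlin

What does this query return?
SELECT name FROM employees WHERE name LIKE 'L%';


LIKE 'L%' matches names starting with 'L'
Matching: 1

1 rows:
Leo


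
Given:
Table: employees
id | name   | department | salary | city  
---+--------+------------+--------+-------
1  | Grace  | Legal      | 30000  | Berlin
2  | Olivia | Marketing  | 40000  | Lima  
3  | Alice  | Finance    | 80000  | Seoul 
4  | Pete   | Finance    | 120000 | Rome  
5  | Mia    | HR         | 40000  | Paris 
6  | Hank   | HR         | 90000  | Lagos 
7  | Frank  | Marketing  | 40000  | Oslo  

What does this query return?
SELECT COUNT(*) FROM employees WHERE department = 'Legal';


Counting rows where department = 'Legal'
  Grace -> MATCH


1


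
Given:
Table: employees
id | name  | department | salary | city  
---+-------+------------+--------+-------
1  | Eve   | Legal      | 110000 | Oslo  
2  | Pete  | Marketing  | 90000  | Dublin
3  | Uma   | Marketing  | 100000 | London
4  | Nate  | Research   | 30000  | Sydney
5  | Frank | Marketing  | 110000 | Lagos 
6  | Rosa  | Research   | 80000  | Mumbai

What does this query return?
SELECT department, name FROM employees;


Projecting columns: department, name

6 rows:
Legal, Eve
Marketing, Pete
Marketing, Uma
Research, Nate
Marketing, Frank
Research, Rosa


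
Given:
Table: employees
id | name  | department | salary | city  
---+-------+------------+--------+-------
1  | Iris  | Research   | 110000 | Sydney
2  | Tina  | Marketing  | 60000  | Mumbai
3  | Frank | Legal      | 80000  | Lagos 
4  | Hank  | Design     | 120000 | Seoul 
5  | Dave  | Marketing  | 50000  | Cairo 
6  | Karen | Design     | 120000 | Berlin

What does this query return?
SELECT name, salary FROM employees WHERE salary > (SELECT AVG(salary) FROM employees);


Subquery: AVG(salary) = 90000.0
Filtering: salary > 90000.0
  Iris (110000) -> MATCH
  Hank (120000) -> MATCH
  Karen (120000) -> MATCH


3 rows:
Iris, 110000
Hank, 120000
Karen, 120000


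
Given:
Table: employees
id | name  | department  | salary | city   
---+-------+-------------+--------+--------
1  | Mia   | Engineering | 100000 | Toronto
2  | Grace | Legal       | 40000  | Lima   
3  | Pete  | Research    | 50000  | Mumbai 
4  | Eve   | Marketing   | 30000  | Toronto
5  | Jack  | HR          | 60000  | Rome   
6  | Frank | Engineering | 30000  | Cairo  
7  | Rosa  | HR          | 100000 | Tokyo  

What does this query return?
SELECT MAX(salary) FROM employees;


Salaries: 100000, 40000, 50000, 30000, 60000, 30000, 100000
MAX = 100000

100000


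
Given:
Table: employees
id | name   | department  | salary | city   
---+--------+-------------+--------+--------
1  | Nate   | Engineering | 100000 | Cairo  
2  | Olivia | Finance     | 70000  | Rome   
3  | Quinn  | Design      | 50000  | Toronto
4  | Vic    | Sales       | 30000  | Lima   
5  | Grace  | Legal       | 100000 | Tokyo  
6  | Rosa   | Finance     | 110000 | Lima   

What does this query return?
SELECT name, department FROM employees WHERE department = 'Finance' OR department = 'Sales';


Filtering: department = 'Finance' OR 'Sales'
Matching: 3 rows

3 rows:
Olivia, Finance
Vic, Sales
Rosa, Finance


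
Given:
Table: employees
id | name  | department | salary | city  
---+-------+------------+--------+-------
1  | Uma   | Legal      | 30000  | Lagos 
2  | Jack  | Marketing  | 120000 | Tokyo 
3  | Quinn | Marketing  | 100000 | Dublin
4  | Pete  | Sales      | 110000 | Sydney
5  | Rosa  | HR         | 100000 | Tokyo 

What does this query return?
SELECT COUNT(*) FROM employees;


COUNT(*) counts all rows

5


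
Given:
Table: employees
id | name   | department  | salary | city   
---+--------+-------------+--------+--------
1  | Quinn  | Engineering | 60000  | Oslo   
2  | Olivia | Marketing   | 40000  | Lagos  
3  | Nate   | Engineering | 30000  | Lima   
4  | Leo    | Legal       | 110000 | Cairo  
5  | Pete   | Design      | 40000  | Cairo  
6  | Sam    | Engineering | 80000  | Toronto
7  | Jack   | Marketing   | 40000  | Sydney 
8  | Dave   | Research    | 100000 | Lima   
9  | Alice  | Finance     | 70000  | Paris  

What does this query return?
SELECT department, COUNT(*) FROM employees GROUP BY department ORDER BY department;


Assigning each row to its department group:
  Quinn -> Engineering
  Olivia -> Marketing
  Nate -> Engineering
  Leo -> Legal
  Pete -> Design
  Sam -> Engineering
  Jack -> Marketing
  Dave -> Research
  Alice -> Finance


6 groups:
Design, 1
Engineering, 3
Finance, 1
Legal, 1
Marketing, 2
Research, 1


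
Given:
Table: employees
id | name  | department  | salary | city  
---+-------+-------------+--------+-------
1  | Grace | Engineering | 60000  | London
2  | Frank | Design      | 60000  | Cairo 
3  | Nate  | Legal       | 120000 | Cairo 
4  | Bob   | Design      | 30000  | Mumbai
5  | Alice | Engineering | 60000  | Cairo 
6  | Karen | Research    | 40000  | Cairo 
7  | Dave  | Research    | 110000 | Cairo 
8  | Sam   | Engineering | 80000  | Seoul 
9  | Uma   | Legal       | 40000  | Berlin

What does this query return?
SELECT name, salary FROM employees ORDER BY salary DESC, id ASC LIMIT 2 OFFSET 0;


Sort by salary DESC (id ASC tiebreak), then skip 0 and take 2
Rows 1 through 2

2 rows:
Nate, 120000
Dave, 110000


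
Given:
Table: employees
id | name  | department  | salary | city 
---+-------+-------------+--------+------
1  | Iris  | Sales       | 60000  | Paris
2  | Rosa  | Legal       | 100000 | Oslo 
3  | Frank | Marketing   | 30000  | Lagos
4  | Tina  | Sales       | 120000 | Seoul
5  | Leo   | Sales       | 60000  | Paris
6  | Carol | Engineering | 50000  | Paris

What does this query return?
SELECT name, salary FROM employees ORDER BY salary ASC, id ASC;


Sorting by salary ASC, then id ASC for ties

6 rows:
Frank, 30000
Carol, 50000
Iris, 60000
Leo, 60000
Rosa, 100000
Tina, 120000


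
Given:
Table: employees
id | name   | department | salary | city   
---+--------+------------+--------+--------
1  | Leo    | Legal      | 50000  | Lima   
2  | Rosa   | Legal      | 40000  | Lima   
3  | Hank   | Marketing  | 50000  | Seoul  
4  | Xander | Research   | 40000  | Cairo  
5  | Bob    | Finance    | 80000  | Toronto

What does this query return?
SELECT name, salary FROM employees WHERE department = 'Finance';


Filtering: department = 'Finance'
Matching rows: 1

1 rows:
Bob, 80000


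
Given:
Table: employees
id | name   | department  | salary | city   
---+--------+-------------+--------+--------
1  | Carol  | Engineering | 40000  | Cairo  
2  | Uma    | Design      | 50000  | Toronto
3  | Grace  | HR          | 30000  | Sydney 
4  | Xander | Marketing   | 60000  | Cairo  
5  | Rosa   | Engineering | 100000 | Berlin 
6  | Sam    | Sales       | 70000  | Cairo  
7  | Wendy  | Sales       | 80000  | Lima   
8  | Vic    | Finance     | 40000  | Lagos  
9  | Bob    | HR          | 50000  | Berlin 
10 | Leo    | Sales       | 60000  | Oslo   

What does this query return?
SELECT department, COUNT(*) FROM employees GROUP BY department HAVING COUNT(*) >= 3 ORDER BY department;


Groups with count >= 3:
  Sales: 3 -> PASS
  Design: 1 -> filtered out
  Engineering: 2 -> filtered out
  Finance: 1 -> filtered out
  HR: 2 -> filtered out
  Marketing: 1 -> filtered out


1 groups:
Sales, 3


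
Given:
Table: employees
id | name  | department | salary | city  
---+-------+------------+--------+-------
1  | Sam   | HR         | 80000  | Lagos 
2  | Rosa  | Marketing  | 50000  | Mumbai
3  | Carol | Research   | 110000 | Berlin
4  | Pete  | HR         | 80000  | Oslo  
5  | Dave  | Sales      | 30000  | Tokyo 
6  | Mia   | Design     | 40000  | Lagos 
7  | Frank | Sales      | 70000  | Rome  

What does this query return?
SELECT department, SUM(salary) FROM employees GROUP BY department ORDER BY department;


Summing salary within each department:
  Design: 40000 = 40000
  HR: 80000 + 80000 = 160000
  Marketing: 50000 = 50000
  Research: 110000 = 110000
  Sales: 30000 + 70000 = 100000


5 groups:
Design, 40000
HR, 160000
Marketing, 50000
Research, 110000
Sales, 100000
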